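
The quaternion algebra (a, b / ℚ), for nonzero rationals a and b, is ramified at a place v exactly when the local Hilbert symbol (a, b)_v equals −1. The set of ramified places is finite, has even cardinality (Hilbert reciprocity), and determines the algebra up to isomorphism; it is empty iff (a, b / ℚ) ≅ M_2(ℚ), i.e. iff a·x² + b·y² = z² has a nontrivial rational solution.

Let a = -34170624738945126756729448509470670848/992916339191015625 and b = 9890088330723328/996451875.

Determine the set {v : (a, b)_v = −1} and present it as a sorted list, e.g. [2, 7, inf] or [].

[13, 19, 29, 41]

(a, b) ≡ (-4279457, 7073942421) mod (ℚ^×)²; places V = {2, 3, 5, 7, 13, 19, 29, 31, 37, 41, ∞}.
(a,b)_31: α=3, u≡23; β=1, v≡28 (mod 31); (23|31)=-1, (28|31)=+1; sign (−1)^1·-1^1·+1^3 = +1.
(a,b)_41: α=3, u≡20; β=1, v≡38 (mod 41); (20|41)=+1, (38|41)=-1; sign (−1)^0·+1^1·-1^3 = -1.
(a,b)_37: α=3, u≡3; β=1, v≡3 (mod 37); (3|37)=+1, (3|37)=+1; sign (−1)^0·+1^1·+1^3 = +1.
(a,b)_2: α=46, β=22; u≡7, v≡5 (mod 8); ε(u)ε(v)=1·0, αω(v)=46·1, βω(u)=22·0; sum ≡ 0  ⇒  +1.
(a,b)_13: α=3, u≡3; β=1, v≡11 (mod 13); (3|13)=+1, (11|13)=-1; sign (−1)^0·+1^1·-1^3 = -1.
(a,b)_5: α=-8, u≡3; β=-4, v≡1 (mod 5); (3|5)=-1, (1|5)=+1; sign (−1)^0·-1^-4·+1^-8 = +1.
(a,b)_∞: sgn(-4279457)=−, sgn(7073942421)=+, so +1.
(a,b)_29: α=2, u≡18; β=1, v≡8 (mod 29); (18|29)=-1, (8|29)=-1; sign (−1)^0·-1^1·-1^2 = -1.
(a,b)_3: α=-26, u≡1; β=-13, v≡1 (mod 3); (1|3)=+1, (1|3)=+1; sign (−1)^0·+1^-13·+1^-26 = +1.
(a,b)_19: α=2, u≡14; β=1, v≡5 (mod 19); (14|19)=-1, (5|19)=+1; sign (−1)^0·-1^1·+1^2 = -1.
(a,b)_7: α=1, u≡1; β=1, v≡3 (mod 7); (1|7)=+1, (3|7)=-1; sign (−1)^1·+1^1·-1^1 = +1.
Ram(-4279457, 7073942421) = {13, 19, 29, 41}; no ℚ_13-point on the conic.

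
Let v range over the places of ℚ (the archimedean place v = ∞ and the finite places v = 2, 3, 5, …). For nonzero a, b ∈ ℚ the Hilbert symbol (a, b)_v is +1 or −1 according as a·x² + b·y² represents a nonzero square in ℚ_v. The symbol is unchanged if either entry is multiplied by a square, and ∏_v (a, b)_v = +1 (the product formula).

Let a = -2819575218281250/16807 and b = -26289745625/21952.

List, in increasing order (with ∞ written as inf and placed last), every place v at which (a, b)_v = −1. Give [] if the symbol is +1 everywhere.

Mod squares: a ≡ -510510, b ≡ -119. Check v ∈ {∞, 2, 3, 5, 7, 11, 13, 17}.
v=5: a=5^7·(≡3), b=5^4·(≡1) mod 5; (3|5)=-1, (1|5)=+1; (−1)^{7·4·2}·(-1)^4·(+1)^7 = +1.
v=2: v_2(a)=1, v_2(b)=-6; units ≡ 1, 1 (mod 8); ε·ε+αω+βω = 0·0+1·0+-6·0 ≡ 0  ⇒  (a,b)_2 = +1.
v=∞: -510510 < 0 and -119 < 0  ⇒  (a,b)_∞ = -1.
v=17: a=17^1·(≡9), b=17^1·(≡7) mod 17; (9|17)=+1, (7|17)=-1; (−1)^{1·1·8}·(+1)^1·(-1)^1 = -1.
v=7: a=7^-5·(≡5), b=7^-3·(≡4) mod 7; (5|7)=-1, (4|7)=+1; (−1)^{-5·-3·3}·(-1)^-3·(+1)^-5 = +1.
v=3: a=3^1·(≡2), b=3^0·(≡1) mod 3; (2|3)=-1, (1|3)=+1; (−1)^{1·0·1}·(-1)^0·(+1)^1 = +1.
v=13: a=13^3·(≡9), b=13^2·(≡5) mod 13; (9|13)=+1, (5|13)=-1; (−1)^{3·2·6}·(+1)^2·(-1)^3 = -1.
v=11: a=11^5·(≡6), b=11^4·(≡10) mod 11; (6|11)=-1, (10|11)=-1; (−1)^{5·4·5}·(-1)^4·(-1)^5 = -1.
|Ram(-510510, -119)| = 4, even; anisotropic at {11, 13, 17, ∞}.

[11, 13, 17, inf]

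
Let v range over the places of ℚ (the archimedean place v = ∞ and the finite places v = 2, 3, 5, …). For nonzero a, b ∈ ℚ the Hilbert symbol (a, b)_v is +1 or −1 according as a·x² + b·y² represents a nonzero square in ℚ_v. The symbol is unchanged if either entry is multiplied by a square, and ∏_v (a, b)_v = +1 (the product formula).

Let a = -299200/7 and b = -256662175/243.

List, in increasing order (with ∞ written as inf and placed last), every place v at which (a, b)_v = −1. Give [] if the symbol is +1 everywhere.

Mod squares: a ≡ -1309, b ≡ -254541. Check v ∈ {∞, 2, 3, 5, 7, 11, 17, 23, 31}.
v=3: a=3^0·(≡2), b=3^-5·(≡2) mod 3; (2|3)=-1, (2|3)=-1; (−1)^{0·-5·1}·(-1)^-5·(-1)^0 = -1.
v=17: a=17^1·(≡9), b=17^1·(≡2) mod 17; (9|17)=+1, (2|17)=+1; (−1)^{1·1·8}·(+1)^1·(+1)^1 = +1.
v=31: a=31^0·(≡15), b=31^1·(≡20) mod 31; (15|31)=-1, (20|31)=+1; (−1)^{0·1·15}·(-1)^1·(+1)^0 = -1.
v=2: v_2(a)=6, v_2(b)=0; units ≡ 3, 3 (mod 8); ε·ε+αω+βω = 1·1+6·1+0·1 ≡ 1  ⇒  (a,b)_2 = -1.
v=23: a=23^0·(≡1), b=23^1·(≡20) mod 23; (1|23)=+1, (20|23)=-1; (−1)^{0·1·11}·(+1)^1·(-1)^0 = +1.
v=11: a=11^1·(≡2), b=11^2·(≡10) mod 11; (2|11)=-1, (10|11)=-1; (−1)^{1·2·5}·(-1)^2·(-1)^1 = -1.
v=∞: -1309 < 0 and -254541 < 0  ⇒  (a,b)_∞ = -1.
v=7: a=7^-1·(≡1), b=7^1·(≡2) mod 7; (1|7)=+1, (2|7)=+1; (−1)^{-1·1·3}·(+1)^1·(+1)^-1 = -1.
v=5: a=5^2·(≡1), b=5^2·(≡1) mod 5; (1|5)=+1, (1|5)=+1; (−1)^{2·2·2}·(+1)^2·(+1)^2 = +1.
(-1309, -254541 / ℚ) ramifies at {2, 3, 7, 11, 31, ∞}: a division algebra.

[2, 3, 7, 11, 31, inf]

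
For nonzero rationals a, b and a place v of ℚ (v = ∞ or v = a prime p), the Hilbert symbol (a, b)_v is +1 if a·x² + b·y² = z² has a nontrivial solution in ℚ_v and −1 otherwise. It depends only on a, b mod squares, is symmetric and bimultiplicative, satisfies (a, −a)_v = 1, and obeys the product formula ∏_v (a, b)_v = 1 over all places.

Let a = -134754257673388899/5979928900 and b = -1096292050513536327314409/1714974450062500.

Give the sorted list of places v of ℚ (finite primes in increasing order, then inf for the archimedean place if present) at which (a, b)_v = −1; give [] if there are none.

Mod squares: a ≡ -299, b ≡ -161. Check v ∈ {∞, 2, 3, 5, 7, 11, 13, 19, 23, 37}.
v=23: a=23^5·(≡10), b=23^7·(≡16) mod 23; (10|23)=-1, (16|23)=+1; (−1)^{5·7·11}·(-1)^7·(+1)^5 = +1.
v=3: a=3^4·(≡1), b=3^4·(≡1) mod 3; (1|3)=+1, (1|3)=+1; (−1)^{4·4·1}·(+1)^4·(+1)^4 = +1.
v=∞: -299 < 0 and -161 < 0  ⇒  (a,b)_∞ = -1.
v=7: a=7^6·(≡2), b=7^7·(≡5) mod 7; (2|7)=+1, (5|7)=-1; (−1)^{6·7·3}·(+1)^7·(-1)^6 = +1.
v=13: a=13^3·(≡9), b=13^6·(≡5) mod 13; (9|13)=+1, (5|13)=-1; (−1)^{3·6·6}·(+1)^6·(-1)^3 = -1.
v=37: a=37^-2·(≡12), b=37^-4·(≡32) mod 37; (12|37)=+1, (32|37)=-1; (−1)^{-2·-4·18}·(+1)^-4·(-1)^-2 = +1.
v=2: v_2(a)=-2, v_2(b)=-2; units ≡ 5, 7 (mod 8); ε·ε+αω+βω = 0·1+-2·0+-2·1 ≡ 0  ⇒  (a,b)_2 = +1.
v=19: a=19^-2·(≡17), b=19^0·(≡2) mod 19; (17|19)=+1, (2|19)=-1; (−1)^{-2·0·9}·(+1)^0·(-1)^-2 = +1.
v=11: a=11^-2·(≡4), b=11^-4·(≡3) mod 11; (4|11)=+1, (3|11)=+1; (−1)^{-2·-4·5}·(+1)^-4·(+1)^-2 = +1.
v=5: a=5^-2·(≡1), b=5^-6·(≡4) mod 5; (1|5)=+1, (4|5)=+1; (−1)^{-2·-6·2}·(+1)^-6·(+1)^-2 = +1.
(-299, -161 / ℚ) ramifies at {13, ∞}: a division algebra.

[13, inf]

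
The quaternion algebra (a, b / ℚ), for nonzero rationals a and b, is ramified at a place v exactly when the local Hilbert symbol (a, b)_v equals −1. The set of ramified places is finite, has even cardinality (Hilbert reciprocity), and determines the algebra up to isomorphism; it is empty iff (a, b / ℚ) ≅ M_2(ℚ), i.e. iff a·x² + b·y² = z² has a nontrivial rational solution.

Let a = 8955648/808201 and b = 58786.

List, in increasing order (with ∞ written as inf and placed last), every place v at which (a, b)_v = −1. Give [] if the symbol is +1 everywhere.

[17, 23]

(a, b) ≡ (23, 58786) mod (ℚ^×)²; places V = {2, 3, 7, 13, 17, 19, 23, 29, 31, ∞}.
(a,b)_19: α=0, u≡1; β=1, v≡16 (mod 19); (1|19)=+1, (16|19)=+1; sign (−1)^0·+1^1·+1^0 = +1.
(a,b)_29: α=-2, u≡25; β=0, v≡3 (mod 29); (25|29)=+1, (3|29)=-1; sign (−1)^0·+1^0·-1^-2 = +1.
(a,b)_13: α=2, u≡1; β=1, v≡11 (mod 13); (1|13)=+1, (11|13)=-1; sign (−1)^0·+1^1·-1^2 = +1.
(a,b)_23: α=1, u≡8; β=0, v≡21 (mod 23); (8|23)=+1, (21|23)=-1; sign (−1)^0·+1^0·-1^1 = -1.
(a,b)_17: α=0, u≡12; β=1, v≡7 (mod 17); (12|17)=-1, (7|17)=-1; sign (−1)^0·-1^1·-1^0 = -1.
(a,b)_3: α=2, u≡2; β=0, v≡1 (mod 3); (2|3)=-1, (1|3)=+1; sign (−1)^0·-1^0·+1^2 = +1.
(a,b)_31: α=-2, u≡30; β=0, v≡10 (mod 31); (30|31)=-1, (10|31)=+1; sign (−1)^0·-1^0·+1^-2 = +1.
(a,b)_7: α=0, u≡1; β=1, v≡5 (mod 7); (1|7)=+1, (5|7)=-1; sign (−1)^0·+1^1·-1^0 = +1.
(a,b)_∞: sgn(23)=+, sgn(58786)=+, so +1.
(a,b)_2: α=8, β=1; u≡7, v≡1 (mod 8); ε(u)ε(v)=1·0, αω(v)=8·0, βω(u)=1·0; sum ≡ 0  ⇒  +1.
(23, 58786 / ℚ) ramifies at {17, 23}: a division algebra.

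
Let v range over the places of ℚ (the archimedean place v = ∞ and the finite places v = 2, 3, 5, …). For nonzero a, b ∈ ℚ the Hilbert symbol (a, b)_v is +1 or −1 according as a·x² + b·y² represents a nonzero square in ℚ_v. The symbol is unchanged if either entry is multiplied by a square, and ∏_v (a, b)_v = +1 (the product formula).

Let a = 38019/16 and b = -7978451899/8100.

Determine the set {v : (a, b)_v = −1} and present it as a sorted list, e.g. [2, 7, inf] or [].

[3, 19, 23, 43]

Mod squares: a ≡ 38019, b ≡ -544939. Check v ∈ {∞, 2, 3, 5, 11, 19, 23, 29, 43}.
v=5: a=5^0·(≡4), b=5^-2·(≡4) mod 5; (4|5)=+1, (4|5)=+1; (−1)^{0·-2·2}·(+1)^-2·(+1)^0 = +1.
v=29: a=29^1·(≡4), b=29^1·(≡6) mod 29; (4|29)=+1, (6|29)=+1; (−1)^{1·1·14}·(+1)^1·(+1)^1 = +1.
v=2: v_2(a)=-4, v_2(b)=-2; units ≡ 3, 5 (mod 8); ε·ε+αω+βω = 1·0+-4·1+-2·1 ≡ 0  ⇒  (a,b)_2 = +1.
v=11: a=11^0·(≡5), b=11^4·(≡3) mod 11; (5|11)=+1, (3|11)=+1; (−1)^{0·4·5}·(+1)^4·(+1)^0 = +1.
v=∞: 38019 > 0 and -544939 < 0  ⇒  (a,b)_∞ = +1.
v=3: a=3^1·(≡1), b=3^-4·(≡2) mod 3; (1|3)=+1, (2|3)=-1; (−1)^{1·-4·1}·(+1)^-4·(-1)^1 = -1.
v=43: a=43^0·(≡30), b=43^1·(≡5) mod 43; (30|43)=-1, (5|43)=-1; (−1)^{0·1·21}·(-1)^1·(-1)^0 = -1.
v=23: a=23^1·(≡7), b=23^1·(≡19) mod 23; (7|23)=-1, (19|23)=-1; (−1)^{1·1·11}·(-1)^1·(-1)^1 = -1.
v=19: a=19^1·(≡17), b=19^1·(≡7) mod 19; (17|19)=+1, (7|19)=+1; (−1)^{1·1·9}·(+1)^1·(+1)^1 = -1.
(38019, -544939 / ℚ) ramifies at {3, 19, 23, 43}: a division algebra.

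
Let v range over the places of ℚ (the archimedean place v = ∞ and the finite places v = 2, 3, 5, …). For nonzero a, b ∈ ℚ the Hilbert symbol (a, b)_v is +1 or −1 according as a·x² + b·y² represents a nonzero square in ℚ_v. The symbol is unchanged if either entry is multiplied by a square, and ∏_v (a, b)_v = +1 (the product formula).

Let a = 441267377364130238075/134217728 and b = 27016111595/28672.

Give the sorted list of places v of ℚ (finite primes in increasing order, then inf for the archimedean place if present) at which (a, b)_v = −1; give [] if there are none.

(a, b) ≡ (123046, 778085) mod (ℚ^×)²; places V = {2, 5, 7, 11, 17, 29, 43, 47, ∞}.
(a,b)_47: α=3, u≡11; β=1, v≡43 (mod 47); (11|47)=-1, (43|47)=-1; sign (−1)^1·-1^1·-1^3 = -1.
(a,b)_17: α=5, u≡4; β=2, v≡14 (mod 17); (4|17)=+1, (14|17)=-1; sign (−1)^0·+1^2·-1^5 = -1.
(a,b)_43: α=2, u≡11; β=1, v≡31 (mod 43); (11|43)=+1, (31|43)=+1; sign (−1)^0·+1^1·+1^2 = +1.
(a,b)_11: α=1, u≡2; β=1, v≡1 (mod 11); (2|11)=-1, (1|11)=+1; sign (−1)^1·-1^1·+1^1 = +1.
(a,b)_5: α=2, u≡1; β=1, v≡2 (mod 5); (1|5)=+1, (2|5)=-1; sign (−1)^0·+1^1·-1^2 = +1.
(a,b)_2: α=-27, β=-12; u≡3, v≡5 (mod 8); ε(u)ε(v)=1·0, αω(v)=-27·1, βω(u)=-12·1; sum ≡ 1  ⇒  -1.
(a,b)_29: α=2, u≡5; β=2, v≡3 (mod 29); (5|29)=+1, (3|29)=-1; sign (−1)^0·+1^2·-1^2 = +1.
(a,b)_∞: sgn(123046)=+, sgn(778085)=+, so +1.
(a,b)_7: α=1, u≡4; β=-1, v≡4 (mod 7); (4|7)=+1, (4|7)=+1; sign (−1)^1·+1^-1·+1^1 = -1.
Ram(123046, 778085) = {2, 7, 17, 47}; no ℚ_2-point on the conic.

[2, 7, 17, 47]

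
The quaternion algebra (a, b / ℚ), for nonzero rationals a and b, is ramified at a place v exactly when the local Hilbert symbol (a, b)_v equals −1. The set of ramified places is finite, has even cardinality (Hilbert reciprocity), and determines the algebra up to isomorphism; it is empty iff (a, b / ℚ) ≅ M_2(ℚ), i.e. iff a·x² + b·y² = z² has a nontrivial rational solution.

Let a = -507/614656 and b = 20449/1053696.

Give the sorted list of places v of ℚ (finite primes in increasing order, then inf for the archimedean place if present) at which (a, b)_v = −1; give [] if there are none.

[]

Mod squares: a ≡ -3, b ≡ 21. Check v ∈ {∞, 2, 3, 7, 11, 13}.
v=3: a=3^1·(≡2), b=3^-1·(≡1) mod 3; (2|3)=-1, (1|3)=+1; (−1)^{1·-1·1}·(-1)^-1·(+1)^1 = +1.
v=7: a=7^-4·(≡1), b=7^-3·(≡5) mod 7; (1|7)=+1, (5|7)=-1; (−1)^{-4·-3·3}·(+1)^-3·(-1)^-4 = +1.
v=∞: -3 < 0 and 21 > 0  ⇒  (a,b)_∞ = +1.
v=11: a=11^0·(≡6), b=11^2·(≡8) mod 11; (6|11)=-1, (8|11)=-1; (−1)^{0·2·5}·(-1)^2·(-1)^0 = +1.
v=13: a=13^2·(≡12), b=13^2·(≡8) mod 13; (12|13)=+1, (8|13)=-1; (−1)^{2·2·6}·(+1)^2·(-1)^2 = +1.
v=2: v_2(a)=-8, v_2(b)=-10; units ≡ 5, 5 (mod 8); ε·ε+αω+βω = 0·0+-8·1+-10·1 ≡ 0  ⇒  (a,b)_2 = +1.
Ram(a, b) = ∅: the form -3·x² + 21·y² − z² is isotropic over every ℚ_v, so by Hasse–Minkowski it is isotropic over ℚ.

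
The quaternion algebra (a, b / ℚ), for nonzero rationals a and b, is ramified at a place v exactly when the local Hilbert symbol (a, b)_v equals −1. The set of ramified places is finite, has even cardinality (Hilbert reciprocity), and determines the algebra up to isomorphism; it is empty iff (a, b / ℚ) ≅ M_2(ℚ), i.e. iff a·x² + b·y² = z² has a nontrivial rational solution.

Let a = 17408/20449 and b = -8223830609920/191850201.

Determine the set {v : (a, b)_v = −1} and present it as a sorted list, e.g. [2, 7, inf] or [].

(a, b) ≡ (17, -3145) mod (ℚ^×)²; places V = {2, 3, 5, 11, 13, 17, 19, 37, 47, ∞}.
(a,b)_∞: sgn(17)=+, sgn(-3145)=−, so +1.
(a,b)_2: α=10, β=12; u≡1, v≡7 (mod 8); ε(u)ε(v)=0·1, αω(v)=10·0, βω(u)=12·0; sum ≡ 0  ⇒  +1.
(a,b)_47: α=0, u≡28; β=2, v≡1 (mod 47); (28|47)=+1, (1|47)=+1; sign (−1)^0·+1^2·+1^0 = +1.
(a,b)_37: α=0, u≡17; β=1, v≡12 (mod 37); (17|37)=-1, (12|37)=+1; sign (−1)^0·-1^1·+1^0 = -1.
(a,b)_13: α=-2, u≡10; β=0, v≡1 (mod 13); (10|13)=+1, (1|13)=+1; sign (−1)^0·+1^0·+1^-2 = +1.
(a,b)_19: α=0, u≡16; β=-2, v≡9 (mod 19); (16|19)=+1, (9|19)=+1; sign (−1)^0·+1^-2·+1^0 = +1.
(a,b)_5: α=0, u≡2; β=1, v≡1 (mod 5); (2|5)=-1, (1|5)=+1; sign (−1)^0·-1^1·+1^0 = -1.
(a,b)_3: α=0, u≡2; β=-12, v≡2 (mod 3); (2|3)=-1, (2|3)=-1; sign (−1)^0·-1^-12·-1^0 = +1.
(a,b)_11: α=-2, u≡7; β=0, v≡5 (mod 11); (7|11)=-1, (5|11)=+1; sign (−1)^0·-1^0·+1^-2 = +1.
(a,b)_17: α=1, u≡15; β=3, v≡15 (mod 17); (15|17)=+1, (15|17)=+1; sign (−1)^0·+1^3·+1^1 = +1.
(17, -3145 / ℚ) ramifies at {5, 37}: a division algebra.

[5, 37]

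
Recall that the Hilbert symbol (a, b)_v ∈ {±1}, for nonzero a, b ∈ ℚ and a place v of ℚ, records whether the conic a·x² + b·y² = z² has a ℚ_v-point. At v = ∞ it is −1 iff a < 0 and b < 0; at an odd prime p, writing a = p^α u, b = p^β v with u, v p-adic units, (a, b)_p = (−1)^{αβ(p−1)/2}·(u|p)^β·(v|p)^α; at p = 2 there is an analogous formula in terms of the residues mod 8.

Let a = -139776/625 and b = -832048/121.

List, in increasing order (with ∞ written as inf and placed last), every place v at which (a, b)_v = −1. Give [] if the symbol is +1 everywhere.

Mod squares: a ≡ -546, b ≡ -52003. Check v ∈ {∞, 2, 3, 5, 7, 11, 13, 17, 19, 23}.
v=11: a=11^0·(≡5), b=11^-2·(≡3) mod 11; (5|11)=+1, (3|11)=+1; (−1)^{0·-2·5}·(+1)^-2·(+1)^0 = +1.
v=7: a=7^1·(≡5), b=7^1·(≡5) mod 7; (5|7)=-1, (5|7)=-1; (−1)^{1·1·3}·(-1)^1·(-1)^1 = -1.
v=23: a=23^0·(≡16), b=23^1·(≡12) mod 23; (16|23)=+1, (12|23)=+1; (−1)^{0·1·11}·(+1)^1·(+1)^0 = +1.
v=19: a=19^0·(≡6), b=19^1·(≡14) mod 19; (6|19)=+1, (14|19)=-1; (−1)^{0·1·9}·(+1)^1·(-1)^0 = +1.
v=13: a=13^1·(≡12), b=13^0·(≡1) mod 13; (12|13)=+1, (1|13)=+1; (−1)^{1·0·6}·(+1)^0·(+1)^1 = +1.
v=3: a=3^1·(≡1), b=3^0·(≡2) mod 3; (1|3)=+1, (2|3)=-1; (−1)^{1·0·1}·(+1)^0·(-1)^1 = -1.
v=5: a=5^-4·(≡4), b=5^0·(≡2) mod 5; (4|5)=+1, (2|5)=-1; (−1)^{-4·0·2}·(+1)^0·(-1)^-4 = +1.
v=17: a=17^0·(≡9), b=17^1·(≡8) mod 17; (9|17)=+1, (8|17)=+1; (−1)^{0·1·8}·(+1)^1·(+1)^0 = +1.
v=∞: -546 < 0 and -52003 < 0  ⇒  (a,b)_∞ = -1.
v=2: v_2(a)=9, v_2(b)=4; units ≡ 7, 5 (mod 8); ε·ε+αω+βω = 1·0+9·1+4·0 ≡ 1  ⇒  (a,b)_2 = -1.
Ram(-546, -52003) = {2, 3, 7, ∞}; no ℚ_2-point on the conic.

[2, 3, 7, inf]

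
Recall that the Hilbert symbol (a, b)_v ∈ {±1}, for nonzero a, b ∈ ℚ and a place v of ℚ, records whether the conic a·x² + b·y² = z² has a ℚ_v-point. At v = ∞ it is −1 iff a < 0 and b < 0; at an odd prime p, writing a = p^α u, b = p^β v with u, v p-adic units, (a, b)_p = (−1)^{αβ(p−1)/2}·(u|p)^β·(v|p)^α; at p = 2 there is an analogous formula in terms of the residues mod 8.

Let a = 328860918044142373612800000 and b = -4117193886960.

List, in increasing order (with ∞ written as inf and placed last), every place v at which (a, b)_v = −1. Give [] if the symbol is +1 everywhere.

[3, 5, 7, 11]

Mod squares: a ≡ 770, b ≡ -15. Check v ∈ {∞, 2, 3, 5, 7, 11}.
v=5: a=5^5·(≡1), b=5^1·(≡3) mod 5; (1|5)=+1, (3|5)=-1; (−1)^{5·1·2}·(+1)^1·(-1)^5 = -1.
v=7: a=7^7·(≡3), b=7^4·(≡5) mod 7; (3|7)=-1, (5|7)=-1; (−1)^{7·4·3}·(-1)^4·(-1)^7 = -1.
v=11: a=11^5·(≡5), b=11^2·(≡6) mod 11; (5|11)=+1, (6|11)=-1; (−1)^{5·2·5}·(+1)^2·(-1)^5 = -1.
v=2: v_2(a)=11, v_2(b)=4; units ≡ 1, 1 (mod 8); ε·ε+αω+βω = 0·0+11·0+4·0 ≡ 0  ⇒  (a,b)_2 = +1.
v=3: a=3^18·(≡2), b=3^11·(≡1) mod 3; (2|3)=-1, (1|3)=+1; (−1)^{18·11·1}·(-1)^11·(+1)^18 = -1.
v=∞: 770 > 0 and -15 < 0  ⇒  (a,b)_∞ = +1.
(770, -15 / ℚ) ramifies at {3, 5, 7, 11}: a division algebra.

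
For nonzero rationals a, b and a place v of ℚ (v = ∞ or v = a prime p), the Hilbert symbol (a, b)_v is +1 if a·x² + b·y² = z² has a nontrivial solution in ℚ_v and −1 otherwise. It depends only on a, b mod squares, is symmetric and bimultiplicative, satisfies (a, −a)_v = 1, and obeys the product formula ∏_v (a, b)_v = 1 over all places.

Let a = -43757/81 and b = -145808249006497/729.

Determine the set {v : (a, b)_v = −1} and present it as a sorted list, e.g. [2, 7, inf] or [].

[2, 7, 19, inf]

(a, b) ≡ (-893, -76153) mod (ℚ^×)²; places V = {2, 3, 7, 11, 19, 23, 43, 47, ∞}.
(a,b)_19: α=1, u≡3; β=2, v≡14 (mod 19); (3|19)=-1, (14|19)=-1; sign (−1)^0·-1^2·-1^1 = -1.
(a,b)_23: α=0, u≡1; β=1, v≡9 (mod 23); (1|23)=+1, (9|23)=+1; sign (−1)^0·+1^1·+1^0 = +1.
(a,b)_∞: sgn(-893)=−, sgn(-76153)=−, so -1.
(a,b)_7: α=2, u≡6; β=5, v≡5 (mod 7); (6|7)=-1, (5|7)=-1; sign (−1)^0·-1^5·-1^2 = -1.
(a,b)_43: α=0, u≡31; β=1, v≡38 (mod 43); (31|43)=+1, (38|43)=+1; sign (−1)^0·+1^1·+1^0 = +1.
(a,b)_11: α=0, u≡3; β=1, v≡6 (mod 11); (3|11)=+1, (6|11)=-1; sign (−1)^0·+1^1·-1^0 = +1.
(a,b)_3: α=-4, u≡1; β=-6, v≡2 (mod 3); (1|3)=+1, (2|3)=-1; sign (−1)^0·+1^-6·-1^-4 = +1.
(a,b)_47: α=1, u≡21; β=2, v≡9 (mod 47); (21|47)=+1, (9|47)=+1; sign (−1)^0·+1^2·+1^1 = +1.
(a,b)_2: α=0, β=0; u≡3, v≡7 (mod 8); ε(u)ε(v)=1·1, αω(v)=0·0, βω(u)=0·1; sum ≡ 1  ⇒  -1.
Ram(-893, -76153) = {2, 7, 19, ∞}; no ℚ_2-point on the conic.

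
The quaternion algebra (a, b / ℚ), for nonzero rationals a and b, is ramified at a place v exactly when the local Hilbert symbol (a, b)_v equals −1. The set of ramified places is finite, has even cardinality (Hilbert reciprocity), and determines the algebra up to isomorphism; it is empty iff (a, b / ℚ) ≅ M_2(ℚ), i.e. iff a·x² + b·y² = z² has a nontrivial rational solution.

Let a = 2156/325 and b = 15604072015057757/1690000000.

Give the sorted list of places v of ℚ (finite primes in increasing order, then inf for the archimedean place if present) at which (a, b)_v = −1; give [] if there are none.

[5, 7]

Mod squares: a ≡ 143, b ≡ 770. Check v ∈ {∞, 2, 5, 7, 11, 13}.
v=∞: 143 > 0 and 770 > 0  ⇒  (a,b)_∞ = +1.
v=5: a=5^-2·(≡2), b=5^-7·(≡1) mod 5; (2|5)=-1, (1|5)=+1; (−1)^{-2·-7·2}·(-1)^-7·(+1)^-2 = -1.
v=7: a=7^2·(≡3), b=7^13·(≡3) mod 7; (3|7)=-1, (3|7)=-1; (−1)^{2·13·3}·(-1)^13·(-1)^2 = -1.
v=13: a=13^-1·(≡2), b=13^-2·(≡1) mod 13; (2|13)=-1, (1|13)=+1; (−1)^{-1·-2·6}·(-1)^-2·(+1)^-1 = +1.
v=11: a=11^1·(≡7), b=11^5·(≡5) mod 11; (7|11)=-1, (5|11)=+1; (−1)^{1·5·5}·(-1)^5·(+1)^1 = +1.
v=2: v_2(a)=2, v_2(b)=-7; units ≡ 7, 1 (mod 8); ε·ε+αω+βω = 1·0+2·0+-7·0 ≡ 0  ⇒  (a,b)_2 = +1.
|Ram(143, 770)| = 2, even; anisotropic at {5, 7}.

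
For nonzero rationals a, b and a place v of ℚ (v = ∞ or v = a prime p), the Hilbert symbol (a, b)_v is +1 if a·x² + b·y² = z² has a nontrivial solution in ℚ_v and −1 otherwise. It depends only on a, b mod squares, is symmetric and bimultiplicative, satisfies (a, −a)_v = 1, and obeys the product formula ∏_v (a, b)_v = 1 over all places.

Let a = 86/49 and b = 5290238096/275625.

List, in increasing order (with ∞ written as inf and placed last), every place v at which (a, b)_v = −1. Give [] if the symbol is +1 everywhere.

[19, 23]

(a, b) ≡ (86, 16169) mod (ℚ^×)²; places V = {2, 3, 5, 7, 11, 13, 19, 23, 37, 43, ∞}.
(a,b)_5: α=0, u≡4; β=-4, v≡1 (mod 5); (4|5)=+1, (1|5)=+1; sign (−1)^0·+1^-4·+1^0 = +1.
(a,b)_3: α=0, u≡2; β=-2, v≡2 (mod 3); (2|3)=-1, (2|3)=-1; sign (−1)^0·-1^-2·-1^0 = +1.
(a,b)_37: α=0, u≡1; β=1, v≡1 (mod 37); (1|37)=+1, (1|37)=+1; sign (−1)^0·+1^1·+1^0 = +1.
(a,b)_43: α=1, u≡29; β=0, v≡35 (mod 43); (29|43)=-1, (35|43)=+1; sign (−1)^0·-1^0·+1^1 = +1.
(a,b)_11: α=0, u≡4; β=2, v≡10 (mod 11); (4|11)=+1, (10|11)=-1; sign (−1)^0·+1^2·-1^0 = +1.
(a,b)_19: α=0, u≡13; β=1, v≡2 (mod 19); (13|19)=-1, (2|19)=-1; sign (−1)^0·-1^1·-1^0 = -1.
(a,b)_∞: sgn(86)=+, sgn(16169)=+, so +1.
(a,b)_23: α=0, u≡21; β=1, v≡3 (mod 23); (21|23)=-1, (3|23)=+1; sign (−1)^0·-1^1·+1^0 = -1.
(a,b)_13: α=0, u≡6; β=2, v≡10 (mod 13); (6|13)=-1, (10|13)=+1; sign (−1)^0·-1^2·+1^0 = +1.
(a,b)_2: α=1, β=4; u≡3, v≡1 (mod 8); ε(u)ε(v)=1·0, αω(v)=1·0, βω(u)=4·1; sum ≡ 0  ⇒  +1.
(a,b)_7: α=-2, u≡2; β=-2, v≡6 (mod 7); (2|7)=+1, (6|7)=-1; sign (−1)^0·+1^-2·-1^-2 = +1.
|Ram(86, 16169)| = 2, even; anisotropic at {19, 23}.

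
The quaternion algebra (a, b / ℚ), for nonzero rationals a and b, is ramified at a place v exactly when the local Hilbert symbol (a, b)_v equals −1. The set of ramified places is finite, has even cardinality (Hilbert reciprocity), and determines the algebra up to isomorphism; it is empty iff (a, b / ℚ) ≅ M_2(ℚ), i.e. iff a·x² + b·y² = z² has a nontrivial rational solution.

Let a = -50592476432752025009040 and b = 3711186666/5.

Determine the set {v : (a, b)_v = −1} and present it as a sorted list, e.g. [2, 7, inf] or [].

Mod squares: a ≡ -8265, b ≡ 2451570. Check v ∈ {∞, 2, 3, 5, 11, 17, 19, 23, 29}.
v=17: a=17^2·(≡3), b=17^1·(≡8) mod 17; (3|17)=-1, (8|17)=+1; (−1)^{2·1·8}·(-1)^1·(+1)^2 = -1.
v=19: a=19^3·(≡15), b=19^1·(≡17) mod 19; (15|19)=-1, (17|19)=+1; (−1)^{3·1·9}·(-1)^1·(+1)^3 = +1.
v=2: v_2(a)=4, v_2(b)=1; units ≡ 7, 1 (mod 8); ε·ε+αω+βω = 1·0+4·0+1·0 ≡ 0  ⇒  (a,b)_2 = +1.
v=29: a=29^5·(≡1), b=29^2·(≡14) mod 29; (1|29)=+1, (14|29)=-1; (−1)^{5·2·14}·(+1)^2·(-1)^5 = -1.
v=11: a=11^2·(≡10), b=11^1·(≡7) mod 11; (10|11)=-1, (7|11)=-1; (−1)^{2·1·5}·(-1)^1·(-1)^2 = -1.
v=5: a=5^1·(≡2), b=5^-1·(≡1) mod 5; (2|5)=-1, (1|5)=+1; (−1)^{1·-1·2}·(-1)^-1·(+1)^1 = -1.
v=23: a=23^2·(≡10), b=23^1·(≡8) mod 23; (10|23)=-1, (8|23)=+1; (−1)^{2·1·11}·(-1)^1·(+1)^2 = -1.
v=3: a=3^5·(≡2), b=3^3·(≡2) mod 3; (2|3)=-1, (2|3)=-1; (−1)^{5·3·1}·(-1)^3·(-1)^5 = -1.
v=∞: -8265 < 0 and 2451570 > 0  ⇒  (a,b)_∞ = +1.
Ram(-8265, 2451570) = {3, 5, 11, 17, 23, 29}; no ℚ_3-point on the conic.

[3, 5, 11, 17, 23, 29]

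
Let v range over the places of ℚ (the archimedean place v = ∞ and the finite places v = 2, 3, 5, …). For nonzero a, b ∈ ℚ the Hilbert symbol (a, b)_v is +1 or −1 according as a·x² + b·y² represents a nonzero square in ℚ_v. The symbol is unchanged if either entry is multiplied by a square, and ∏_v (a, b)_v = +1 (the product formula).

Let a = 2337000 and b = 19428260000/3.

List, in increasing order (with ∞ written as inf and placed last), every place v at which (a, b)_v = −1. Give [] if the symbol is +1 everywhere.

[2, 3, 5, 41]

Mod squares: a ≡ 23370, b ≡ 5828478. Check v ∈ {∞, 2, 3, 5, 19, 29, 41, 43}.
v=29: a=29^0·(≡6), b=29^1·(≡3) mod 29; (6|29)=+1, (3|29)=-1; (−1)^{0·1·14}·(+1)^1·(-1)^0 = +1.
v=3: a=3^1·(≡2), b=3^-1·(≡2) mod 3; (2|3)=-1, (2|3)=-1; (−1)^{1·-1·1}·(-1)^-1·(-1)^1 = -1.
v=41: a=41^1·(≡10), b=41^1·(≡27) mod 41; (10|41)=+1, (27|41)=-1; (−1)^{1·1·20}·(+1)^1·(-1)^1 = -1.
v=∞: 23370 > 0 and 5828478 > 0  ⇒  (a,b)_∞ = +1.
v=2: v_2(a)=3, v_2(b)=5; units ≡ 5, 7 (mod 8); ε·ε+αω+βω = 0·1+3·0+5·1 ≡ 1  ⇒  (a,b)_2 = -1.
v=43: a=43^0·(≡36), b=43^1·(≡41) mod 43; (36|43)=+1, (41|43)=+1; (−1)^{0·1·21}·(+1)^1·(+1)^0 = +1.
v=5: a=5^3·(≡1), b=5^4·(≡2) mod 5; (1|5)=+1, (2|5)=-1; (−1)^{3·4·2}·(+1)^4·(-1)^3 = -1.
v=19: a=19^1·(≡13), b=19^1·(≡11) mod 19; (13|19)=-1, (11|19)=+1; (−1)^{1·1·9}·(-1)^1·(+1)^1 = +1.
(23370, 5828478 / ℚ) ramifies at {2, 3, 5, 41}: a division algebra.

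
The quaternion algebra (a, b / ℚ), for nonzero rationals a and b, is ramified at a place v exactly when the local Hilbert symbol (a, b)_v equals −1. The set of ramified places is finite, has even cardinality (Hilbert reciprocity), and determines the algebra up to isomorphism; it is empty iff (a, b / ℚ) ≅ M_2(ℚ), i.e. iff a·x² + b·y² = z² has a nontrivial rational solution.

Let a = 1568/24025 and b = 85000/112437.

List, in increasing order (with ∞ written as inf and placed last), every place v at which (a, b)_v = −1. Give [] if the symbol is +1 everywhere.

[2, 13]

(a, b) ≡ (2, 442) mod (ℚ^×)²; places V = {2, 3, 5, 7, 13, 17, 31, ∞}.
(a,b)_31: α=-2, u≡28; β=-2, v≡18 (mod 31); (28|31)=+1, (18|31)=+1; sign (−1)^0·+1^-2·+1^-2 = +1.
(a,b)_3: α=0, u≡2; β=-2, v≡1 (mod 3); (2|3)=-1, (1|3)=+1; sign (−1)^0·-1^-2·+1^0 = +1.
(a,b)_∞: sgn(2)=+, sgn(442)=+, so +1.
(a,b)_13: α=0, u≡8; β=-1, v≡8 (mod 13); (8|13)=-1, (8|13)=-1; sign (−1)^0·-1^-1·-1^0 = -1.
(a,b)_5: α=-2, u≡3; β=4, v≡3 (mod 5); (3|5)=-1, (3|5)=-1; sign (−1)^0·-1^4·-1^-2 = +1.
(a,b)_17: α=0, u≡1; β=1, v≡15 (mod 17); (1|17)=+1, (15|17)=+1; sign (−1)^0·+1^1·+1^0 = +1.
(a,b)_7: α=2, u≡4; β=0, v≡2 (mod 7); (4|7)=+1, (2|7)=+1; sign (−1)^0·+1^0·+1^2 = +1.
(a,b)_2: α=5, β=3; u≡1, v≡5 (mod 8); ε(u)ε(v)=0·0, αω(v)=5·1, βω(u)=3·0; sum ≡ 1  ⇒  -1.
(2, 442 / ℚ) ramifies at {2, 13}: a division algebra.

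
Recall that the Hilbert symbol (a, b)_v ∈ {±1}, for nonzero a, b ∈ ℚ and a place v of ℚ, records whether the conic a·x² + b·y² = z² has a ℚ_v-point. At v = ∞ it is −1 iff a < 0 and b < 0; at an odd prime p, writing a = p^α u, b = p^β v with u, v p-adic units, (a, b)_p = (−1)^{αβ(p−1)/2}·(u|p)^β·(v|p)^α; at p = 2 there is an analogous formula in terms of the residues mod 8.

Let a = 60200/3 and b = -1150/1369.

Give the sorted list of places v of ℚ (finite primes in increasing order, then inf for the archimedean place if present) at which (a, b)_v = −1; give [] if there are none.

[3, 7]

Mod squares: a ≡ 1806, b ≡ -46. Check v ∈ {∞, 2, 3, 5, 7, 23, 37, 43}.
v=7: a=7^1·(≡6), b=7^0·(≡3) mod 7; (6|7)=-1, (3|7)=-1; (−1)^{1·0·3}·(-1)^0·(-1)^1 = -1.
v=5: a=5^2·(≡1), b=5^2·(≡1) mod 5; (1|5)=+1, (1|5)=+1; (−1)^{2·2·2}·(+1)^2·(+1)^2 = +1.
v=23: a=23^0·(≡3), b=23^1·(≡15) mod 23; (3|23)=+1, (15|23)=-1; (−1)^{0·1·11}·(+1)^1·(-1)^0 = +1.
v=3: a=3^-1·(≡2), b=3^0·(≡2) mod 3; (2|3)=-1, (2|3)=-1; (−1)^{-1·0·1}·(-1)^0·(-1)^-1 = -1.
v=2: v_2(a)=3, v_2(b)=1; units ≡ 7, 1 (mod 8); ε·ε+αω+βω = 1·0+3·0+1·0 ≡ 0  ⇒  (a,b)_2 = +1.
v=43: a=43^1·(≡8), b=43^0·(≡23) mod 43; (8|43)=-1, (23|43)=+1; (−1)^{1·0·21}·(-1)^0·(+1)^1 = +1.
v=∞: 1806 > 0 and -46 < 0  ⇒  (a,b)_∞ = +1.
v=37: a=37^0·(≡25), b=37^-2·(≡34) mod 37; (25|37)=+1, (34|37)=+1; (−1)^{0·-2·18}·(+1)^-2·(+1)^0 = +1.
|Ram(1806, -46)| = 2, even; anisotropic at {3, 7}.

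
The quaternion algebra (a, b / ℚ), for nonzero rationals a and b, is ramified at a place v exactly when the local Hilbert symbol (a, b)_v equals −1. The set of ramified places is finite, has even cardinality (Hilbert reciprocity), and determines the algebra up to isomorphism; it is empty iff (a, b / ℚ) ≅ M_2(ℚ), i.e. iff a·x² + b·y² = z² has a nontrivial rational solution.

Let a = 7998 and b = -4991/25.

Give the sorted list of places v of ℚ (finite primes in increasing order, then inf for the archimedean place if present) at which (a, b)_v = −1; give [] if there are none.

[23, 31]

Mod squares: a ≡ 7998, b ≡ -4991. Check v ∈ {∞, 2, 3, 5, 7, 23, 31, 43}.
v=2: v_2(a)=1, v_2(b)=0; units ≡ 7, 1 (mod 8); ε·ε+αω+βω = 1·0+1·0+0·0 ≡ 0  ⇒  (a,b)_2 = +1.
v=23: a=23^0·(≡17), b=23^1·(≡18) mod 23; (17|23)=-1, (18|23)=+1; (−1)^{0·1·11}·(-1)^1·(+1)^0 = -1.
v=7: a=7^0·(≡4), b=7^1·(≡2) mod 7; (4|7)=+1, (2|7)=+1; (−1)^{0·1·3}·(+1)^1·(+1)^0 = +1.
v=∞: 7998 > 0 and -4991 < 0  ⇒  (a,b)_∞ = +1.
v=5: a=5^0·(≡3), b=5^-2·(≡4) mod 5; (3|5)=-1, (4|5)=+1; (−1)^{0·-2·2}·(-1)^-2·(+1)^0 = +1.
v=43: a=43^1·(≡14), b=43^0·(≡36) mod 43; (14|43)=+1, (36|43)=+1; (−1)^{1·0·21}·(+1)^0·(+1)^1 = +1.
v=3: a=3^1·(≡2), b=3^0·(≡1) mod 3; (2|3)=-1, (1|3)=+1; (−1)^{1·0·1}·(-1)^0·(+1)^1 = +1.
v=31: a=31^1·(≡10), b=31^1·(≡1) mod 31; (10|31)=+1, (1|31)=+1; (−1)^{1·1·15}·(+1)^1·(+1)^1 = -1.
Ram(7998, -4991) = {23, 31}; no ℚ_23-point on the conic.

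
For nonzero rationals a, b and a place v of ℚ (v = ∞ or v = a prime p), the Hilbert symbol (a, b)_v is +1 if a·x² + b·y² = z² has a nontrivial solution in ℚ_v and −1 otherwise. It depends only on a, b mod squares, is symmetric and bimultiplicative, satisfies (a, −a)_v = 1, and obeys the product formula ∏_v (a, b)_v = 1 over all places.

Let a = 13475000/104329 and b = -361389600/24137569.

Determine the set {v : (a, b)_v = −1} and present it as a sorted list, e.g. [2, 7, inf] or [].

[2, 3]

Mod squares: a ≡ 110, b ≡ -66. Check v ∈ {∞, 2, 3, 5, 7, 11, 13, 17, 19}.
v=13: a=13^0·(≡8), b=13^2·(≡9) mod 13; (8|13)=-1, (9|13)=+1; (−1)^{0·2·6}·(-1)^2·(+1)^0 = +1.
v=5: a=5^5·(≡3), b=5^2·(≡4) mod 5; (3|5)=-1, (4|5)=+1; (−1)^{5·2·2}·(-1)^2·(+1)^5 = +1.
v=3: a=3^0·(≡2), b=3^5·(≡2) mod 3; (2|3)=-1, (2|3)=-1; (−1)^{0·5·1}·(-1)^5·(-1)^0 = -1.
v=17: a=17^-2·(≡13), b=17^-6·(≡4) mod 17; (13|17)=+1, (4|17)=+1; (−1)^{-2·-6·8}·(+1)^-6·(+1)^-2 = +1.
v=11: a=11^1·(≡8), b=11^1·(≡9) mod 11; (8|11)=-1, (9|11)=+1; (−1)^{1·1·5}·(-1)^1·(+1)^1 = +1.
v=2: v_2(a)=3, v_2(b)=5; units ≡ 7, 7 (mod 8); ε·ε+αω+βω = 1·1+3·0+5·0 ≡ 1  ⇒  (a,b)_2 = -1.
v=19: a=19^-2·(≡12), b=19^0·(≡2) mod 19; (12|19)=-1, (2|19)=-1; (−1)^{-2·0·9}·(-1)^0·(-1)^-2 = +1.
v=∞: 110 > 0 and -66 < 0  ⇒  (a,b)_∞ = +1.
v=7: a=7^2·(≡5), b=7^0·(≡2) mod 7; (5|7)=-1, (2|7)=+1; (−1)^{2·0·3}·(-1)^0·(+1)^2 = +1.
|Ram(110, -66)| = 2, even; anisotropic at {2, 3}.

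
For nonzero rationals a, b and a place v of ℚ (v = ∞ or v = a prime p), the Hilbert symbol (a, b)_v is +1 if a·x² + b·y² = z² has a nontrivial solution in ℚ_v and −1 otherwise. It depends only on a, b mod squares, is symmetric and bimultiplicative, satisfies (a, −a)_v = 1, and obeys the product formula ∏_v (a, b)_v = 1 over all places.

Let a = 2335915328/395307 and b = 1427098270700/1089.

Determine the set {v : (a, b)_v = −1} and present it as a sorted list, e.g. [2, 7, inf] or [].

[2, 3]

(a, b) ≡ (1311, 323) mod (ℚ^×)²; places V = {2, 3, 5, 11, 17, 19, 23, ∞}.
(a,b)_2: α=6, β=2; u≡7, v≡3 (mod 8); ε(u)ε(v)=1·1, αω(v)=6·1, βω(u)=2·0; sum ≡ 1  ⇒  -1.
(a,b)_5: α=0, u≡4; β=2, v≡2 (mod 5); (4|5)=+1, (2|5)=-1; sign (−1)^0·+1^2·-1^0 = +1.
(a,b)_19: α=1, u≡12; β=1, v≡4 (mod 19); (12|19)=-1, (4|19)=+1; sign (−1)^1·-1^1·+1^1 = +1.
(a,b)_∞: sgn(1311)=+, sgn(323)=+, so +1.
(a,b)_3: α=-3, u≡2; β=-2, v≡2 (mod 3); (2|3)=-1, (2|3)=-1; sign (−1)^0·-1^-2·-1^-3 = -1.
(a,b)_17: α=4, u≡9; β=5, v≡9 (mod 17); (9|17)=+1, (9|17)=+1; sign (−1)^0·+1^5·+1^4 = +1.
(a,b)_23: α=1, u≡19; β=2, v≡8 (mod 23); (19|23)=-1, (8|23)=+1; sign (−1)^0·-1^2·+1^1 = +1.
(a,b)_11: α=-4, u≡2; β=-2, v≡4 (mod 11); (2|11)=-1, (4|11)=+1; sign (−1)^0·-1^-2·+1^-4 = +1.
|Ram(1311, 323)| = 2, even; anisotropic at {2, 3}.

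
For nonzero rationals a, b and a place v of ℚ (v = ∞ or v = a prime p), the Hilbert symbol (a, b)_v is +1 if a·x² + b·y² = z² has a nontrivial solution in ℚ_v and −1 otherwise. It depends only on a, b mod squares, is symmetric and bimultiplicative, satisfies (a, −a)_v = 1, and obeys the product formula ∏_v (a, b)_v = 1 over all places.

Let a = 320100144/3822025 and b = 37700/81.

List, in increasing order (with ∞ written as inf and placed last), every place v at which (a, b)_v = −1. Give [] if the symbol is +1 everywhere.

[3, 29]

(a, b) ≡ (1131, 377) mod (ℚ^×)²; places V = {2, 3, 5, 7, 13, 17, 19, 23, 29, ∞}.
(a,b)_17: α=-2, u≡13; β=0, v≡10 (mod 17); (13|17)=+1, (10|17)=-1; sign (−1)^0·+1^0·-1^-2 = +1.
(a,b)_23: α=-2, u≡12; β=0, v≡6 (mod 23); (12|23)=+1, (6|23)=+1; sign (−1)^0·+1^0·+1^-2 = +1.
(a,b)_29: α=1, u≡15; β=1, v≡25 (mod 29); (15|29)=-1, (25|29)=+1; sign (−1)^0·-1^1·+1^1 = -1.
(a,b)_13: α=1, u≡4; β=1, v≡9 (mod 13); (4|13)=+1, (9|13)=+1; sign (−1)^0·+1^1·+1^1 = +1.
(a,b)_∞: sgn(1131)=+, sgn(377)=+, so +1.
(a,b)_5: α=-2, u≡4; β=2, v≡3 (mod 5); (4|5)=+1, (3|5)=-1; sign (−1)^0·+1^2·-1^-2 = +1.
(a,b)_19: α=2, u≡3; β=0, v≡16 (mod 19); (3|19)=-1, (16|19)=+1; sign (−1)^0·-1^0·+1^2 = +1.
(a,b)_7: α=2, u≡1; β=0, v≡3 (mod 7); (1|7)=+1, (3|7)=-1; sign (−1)^0·+1^0·-1^2 = +1.
(a,b)_3: α=1, u≡2; β=-4, v≡2 (mod 3); (2|3)=-1, (2|3)=-1; sign (−1)^0·-1^-4·-1^1 = -1.
(a,b)_2: α=4, β=2; u≡3, v≡1 (mod 8); ε(u)ε(v)=1·0, αω(v)=4·0, βω(u)=2·1; sum ≡ 0  ⇒  +1.
(1131, 377 / ℚ) ramifies at {3, 29}: a division algebra.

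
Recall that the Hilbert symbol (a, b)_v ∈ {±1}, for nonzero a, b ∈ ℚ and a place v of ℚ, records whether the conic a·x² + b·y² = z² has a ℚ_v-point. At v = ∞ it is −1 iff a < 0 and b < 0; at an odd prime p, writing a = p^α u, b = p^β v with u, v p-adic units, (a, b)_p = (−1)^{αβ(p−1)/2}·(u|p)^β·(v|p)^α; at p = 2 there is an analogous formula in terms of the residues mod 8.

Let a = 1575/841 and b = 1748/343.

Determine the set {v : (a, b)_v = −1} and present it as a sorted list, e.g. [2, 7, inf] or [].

[2, 23]

Mod squares: a ≡ 7, b ≡ 3059. Check v ∈ {∞, 2, 3, 5, 7, 19, 23, 29}.
v=29: a=29^-2·(≡9), b=29^0·(≡10) mod 29; (9|29)=+1, (10|29)=-1; (−1)^{-2·0·14}·(+1)^0·(-1)^-2 = +1.
v=7: a=7^1·(≡1), b=7^-3·(≡5) mod 7; (1|7)=+1, (5|7)=-1; (−1)^{1·-3·3}·(+1)^-3·(-1)^1 = +1.
v=5: a=5^2·(≡3), b=5^0·(≡1) mod 5; (3|5)=-1, (1|5)=+1; (−1)^{2·0·2}·(-1)^0·(+1)^2 = +1.
v=19: a=19^0·(≡11), b=19^1·(≡16) mod 19; (11|19)=+1, (16|19)=+1; (−1)^{0·1·9}·(+1)^1·(+1)^0 = +1.
v=∞: 7 > 0 and 3059 > 0  ⇒  (a,b)_∞ = +1.
v=2: v_2(a)=0, v_2(b)=2; units ≡ 7, 3 (mod 8); ε·ε+αω+βω = 1·1+0·1+2·0 ≡ 1  ⇒  (a,b)_2 = -1.
v=3: a=3^2·(≡1), b=3^0·(≡2) mod 3; (1|3)=+1, (2|3)=-1; (−1)^{2·0·1}·(+1)^0·(-1)^2 = +1.
v=23: a=23^0·(≡15), b=23^1·(≡8) mod 23; (15|23)=-1, (8|23)=+1; (−1)^{0·1·11}·(-1)^1·(+1)^0 = -1.
Ram(7, 3059) = {2, 23}; no ℚ_2-point on the conic.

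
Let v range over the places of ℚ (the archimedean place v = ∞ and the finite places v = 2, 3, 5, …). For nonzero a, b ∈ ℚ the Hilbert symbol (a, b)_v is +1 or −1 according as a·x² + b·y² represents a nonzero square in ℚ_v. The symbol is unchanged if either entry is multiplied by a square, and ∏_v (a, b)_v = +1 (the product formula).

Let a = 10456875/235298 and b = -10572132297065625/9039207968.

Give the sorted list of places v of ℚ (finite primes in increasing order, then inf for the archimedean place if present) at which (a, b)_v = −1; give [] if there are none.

(a, b) ≡ (22, -4290) mod (ℚ^×)²; places V = {2, 3, 5, 7, 11, 13, 23, ∞}.
(a,b)_2: α=-1, β=-5; u≡3, v≡7 (mod 8); ε(u)ε(v)=1·1, αω(v)=-1·0, βω(u)=-5·1; sum ≡ 0  ⇒  +1.
(a,b)_13: α=2, u≡9; β=3, v≡6 (mod 13); (9|13)=+1, (6|13)=-1; sign (−1)^0·+1^3·-1^2 = +1.
(a,b)_11: α=1, u≡2; β=3, v≡6 (mod 11); (2|11)=-1, (6|11)=-1; sign (−1)^1·-1^3·-1^1 = -1.
(a,b)_∞: sgn(22)=+, sgn(-4290)=−, so +1.
(a,b)_3: α=2, u≡1; β=7, v≡1 (mod 3); (1|3)=+1, (1|3)=+1; sign (−1)^0·+1^7·+1^2 = +1.
(a,b)_23: α=0, u≡5; β=2, v≡7 (mod 23); (5|23)=-1, (7|23)=-1; sign (−1)^0·-1^2·-1^0 = +1.
(a,b)_7: α=-6, u≡1; β=-10, v≡2 (mod 7); (1|7)=+1, (2|7)=+1; sign (−1)^0·+1^-10·+1^-6 = +1.
(a,b)_5: α=4, u≡2; β=5, v≡3 (mod 5); (2|5)=-1, (3|5)=-1; sign (−1)^0·-1^5·-1^4 = -1.
(22, -4290 / ℚ) ramifies at {5, 11}: a division algebra.

[5, 11]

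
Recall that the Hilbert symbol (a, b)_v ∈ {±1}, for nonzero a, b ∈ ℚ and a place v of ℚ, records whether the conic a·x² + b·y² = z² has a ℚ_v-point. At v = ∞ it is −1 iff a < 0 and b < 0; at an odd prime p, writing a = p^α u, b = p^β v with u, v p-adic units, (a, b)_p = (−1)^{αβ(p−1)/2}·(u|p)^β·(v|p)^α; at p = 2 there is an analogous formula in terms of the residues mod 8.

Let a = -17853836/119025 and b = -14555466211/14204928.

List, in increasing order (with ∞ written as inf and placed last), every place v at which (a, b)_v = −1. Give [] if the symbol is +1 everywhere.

[41, inf]

(a, b) ≡ (-11, -1353) mod (ℚ^×)²; places V = {2, 3, 5, 7, 11, 13, 17, 19, 23, 41, ∞}.
(a,b)_5: α=-2, u≡4; β=0, v≡3 (mod 5); (4|5)=+1, (3|5)=-1; sign (−1)^0·+1^0·-1^-2 = +1.
(a,b)_23: α=-2, u≡8; β=2, v≡9 (mod 23); (8|23)=+1, (9|23)=+1; sign (−1)^0·+1^2·+1^-2 = +1.
(a,b)_11: α=1, u≡8; β=1, v≡9 (mod 11); (8|11)=-1, (9|11)=+1; sign (−1)^1·-1^1·+1^1 = +1.
(a,b)_3: α=-2, u≡1; β=-1, v≡2 (mod 3); (1|3)=+1, (2|3)=-1; sign (−1)^0·+1^-1·-1^-2 = +1.
(a,b)_41: α=0, u≡12; β=1, v≡32 (mod 41); (12|41)=-1, (32|41)=+1; sign (−1)^0·-1^1·+1^0 = -1.
(a,b)_7: α=4, u≡3; β=0, v≡5 (mod 7); (3|7)=-1, (5|7)=-1; sign (−1)^0·-1^0·-1^4 = +1.
(a,b)_2: α=2, β=-14; u≡5, v≡7 (mod 8); ε(u)ε(v)=0·1, αω(v)=2·0, βω(u)=-14·1; sum ≡ 0  ⇒  +1.
(a,b)_19: α=0, u≡3; β=2, v≡2 (mod 19); (3|19)=-1, (2|19)=-1; sign (−1)^0·-1^2·-1^0 = +1.
(a,b)_∞: sgn(-11)=−, sgn(-1353)=−, so -1.
(a,b)_17: α=0, u≡5; β=-2, v≡11 (mod 17); (5|17)=-1, (11|17)=-1; sign (−1)^0·-1^-2·-1^0 = +1.
(a,b)_13: α=2, u≡2; β=2, v≡10 (mod 13); (2|13)=-1, (10|13)=+1; sign (−1)^0·-1^2·+1^2 = +1.
|Ram(-11, -1353)| = 2, even; anisotropic at {41, ∞}.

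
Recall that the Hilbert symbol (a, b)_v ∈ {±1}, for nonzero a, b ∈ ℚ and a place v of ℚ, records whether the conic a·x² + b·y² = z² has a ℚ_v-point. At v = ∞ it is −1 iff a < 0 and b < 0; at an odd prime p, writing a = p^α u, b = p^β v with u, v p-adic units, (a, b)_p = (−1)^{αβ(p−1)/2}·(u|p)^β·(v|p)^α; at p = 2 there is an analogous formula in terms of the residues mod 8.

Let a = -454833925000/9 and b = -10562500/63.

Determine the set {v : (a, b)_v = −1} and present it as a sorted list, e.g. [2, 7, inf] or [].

Mod squares: a ≡ -130, b ≡ -7. Check v ∈ {∞, 2, 3, 5, 7, 13}.
v=13: a=13^5·(≡9), b=13^2·(≡11) mod 13; (9|13)=+1, (11|13)=-1; (−1)^{5·2·6}·(+1)^2·(-1)^5 = -1.
v=5: a=5^5·(≡1), b=5^6·(≡3) mod 5; (1|5)=+1, (3|5)=-1; (−1)^{5·6·2}·(+1)^6·(-1)^5 = -1.
v=3: a=3^-2·(≡2), b=3^-2·(≡2) mod 3; (2|3)=-1, (2|3)=-1; (−1)^{-2·-2·1}·(-1)^-2·(-1)^-2 = +1.
v=2: v_2(a)=3, v_2(b)=2; units ≡ 7, 1 (mod 8); ε·ε+αω+βω = 1·0+3·0+2·0 ≡ 0  ⇒  (a,b)_2 = +1.
v=∞: -130 < 0 and -7 < 0  ⇒  (a,b)_∞ = -1.
v=7: a=7^2·(≡5), b=7^-1·(≡5) mod 7; (5|7)=-1, (5|7)=-1; (−1)^{2·-1·3}·(-1)^-1·(-1)^2 = -1.
Ram(-130, -7) = {5, 7, 13, ∞}; no ℚ_5-point on the conic.

[5, 7, 13, inf]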